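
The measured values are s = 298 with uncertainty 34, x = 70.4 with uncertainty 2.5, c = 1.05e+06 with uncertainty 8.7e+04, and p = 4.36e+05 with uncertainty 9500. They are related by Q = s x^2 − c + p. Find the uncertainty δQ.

2.17e+05

Let w = s·x^2 = 1.48e+06. δw/w = √((1·δs/s)² + (2·δx/x)²) = √(0.0130 + 0.00504) = 0.134, so δw = 1.98e+05.
Q = w − c + p: δQ = √(δw² + δc² + δp²) = √(3.94e+10 + 7.57e+09 + 9.02e+07) = 2.17e+05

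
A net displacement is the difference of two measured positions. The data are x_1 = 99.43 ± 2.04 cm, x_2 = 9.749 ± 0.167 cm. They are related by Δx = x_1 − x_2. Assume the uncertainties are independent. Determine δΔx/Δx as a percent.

Absolute uncertainties add in quadrature for a linear combination:
  (δx_1)² = 4.16;  (δx_2)² = 0.0279
δΔx = √(4.19) = 2.05 cm
Δx = 89.68 cm, so δΔx/Δx = 2.05/89.68 = 0.0228.

2.28%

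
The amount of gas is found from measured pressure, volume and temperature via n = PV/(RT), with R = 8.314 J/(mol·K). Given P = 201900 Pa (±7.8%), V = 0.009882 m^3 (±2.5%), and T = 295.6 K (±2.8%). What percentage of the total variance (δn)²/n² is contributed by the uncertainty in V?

(δn/n)² = (1·δP/P)² + (1·δV/V)² + (-1·δT/T)²
  P term: (1×0.0780)² = 0.00608
  V term: (1×0.0250)² = 0.000625
  T term: (-1×0.0280)² = 0.000784
Total = 0.00749. Share from V = 0.000625/0.00749 = 0.0834.

8.34%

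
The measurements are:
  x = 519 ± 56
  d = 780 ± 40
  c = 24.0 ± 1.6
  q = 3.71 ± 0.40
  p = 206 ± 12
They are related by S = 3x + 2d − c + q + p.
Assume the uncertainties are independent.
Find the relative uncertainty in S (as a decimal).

0.0565

S is a linear combination, so absolute uncertainties add in quadrature:
  (3·δx)² = 28200;  (2·δd)² = 6400;  (δc)² = 2.56;  (δq)² = 0.160;  (δp)² = 144
δS = √(34800) = 186
S = 3300, so δS/S = 186/3300 = 0.0565.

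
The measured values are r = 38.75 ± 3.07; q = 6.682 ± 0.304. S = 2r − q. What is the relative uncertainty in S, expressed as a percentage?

Sums and differences: (δS)² = Σ (cᵢ δxᵢ)².
  (2·δr)² = 37.7;  (δq)² = 0.0924
δS = √(37.8) = 6.15
S = 70.82, so δS/S = 6.15/70.82 = 0.0868.

8.68%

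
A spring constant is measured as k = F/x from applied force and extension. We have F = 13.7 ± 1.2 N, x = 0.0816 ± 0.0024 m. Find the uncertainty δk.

15.5 N/m

For a monomial k ∝ F, x^-1, fractional errors add in quadrature:
  (1·δF/F)² = (1×0.0876)² = 0.00767;  (-1·δx/x)² = (-1×0.0294)² = 0.000865
δk/k = √(0.00854) = 0.0924
k = 168 N/m, so δk = 0.0924 × 168 = 15.5 N/m.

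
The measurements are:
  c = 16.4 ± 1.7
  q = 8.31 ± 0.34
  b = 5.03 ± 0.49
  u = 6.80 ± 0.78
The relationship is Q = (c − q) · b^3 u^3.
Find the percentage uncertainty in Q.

Let w = c − q = 8.09. δw = √(δc² + δq²) = √(2.89 + 0.116) = 1.73, so δw/w = 0.214.
Q is then a monomial in w, b, u:
δQ/Q = √((δw/w)² + (3·δb/b)² + (3·δu/u)²) = √(0.0459 + 0.0854 + 0.118) = 0.500

50.0%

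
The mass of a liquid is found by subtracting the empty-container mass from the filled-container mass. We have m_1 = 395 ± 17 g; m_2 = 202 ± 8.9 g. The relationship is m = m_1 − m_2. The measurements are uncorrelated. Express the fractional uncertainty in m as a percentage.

9.94%

m is a linear combination, so absolute uncertainties add in quadrature:
  (δm_1)² = 289;  (δm_2)² = 79.2
δm = √(368) = 19.2 g
m = 193 g, so δm/m = 19.2/193 = 0.0994.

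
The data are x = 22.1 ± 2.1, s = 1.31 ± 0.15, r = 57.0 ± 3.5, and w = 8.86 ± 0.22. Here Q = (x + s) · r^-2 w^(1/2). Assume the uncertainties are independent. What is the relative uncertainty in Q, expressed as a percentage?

15.3%

Let u = x + s = 23.4. δu = √(δx² + δs²) = √(4.41 + 0.0225) = 2.11, so δu/u = 0.0899.
Q is then a monomial in u, r, w:
δQ/Q = √((δu/u)² + (-2·δr/r)² + (½·δw/w)²) = √(0.00809 + 0.0151 + 0.000154) = 0.153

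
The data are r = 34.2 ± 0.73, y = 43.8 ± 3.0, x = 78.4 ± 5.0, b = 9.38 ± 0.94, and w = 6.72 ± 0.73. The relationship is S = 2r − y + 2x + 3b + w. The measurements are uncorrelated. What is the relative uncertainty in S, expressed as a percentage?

5.06%

S is a linear combination, so absolute uncertainties add in quadrature:
  (2·δr)² = 2.13;  (δy)² = 9.00;  (2·δx)² = 100;  (3·δb)² = 7.95;  (δw)² = 0.533
δS = √(120) = 10.9
S = 216, so δS/S = 10.9/216 = 0.0506.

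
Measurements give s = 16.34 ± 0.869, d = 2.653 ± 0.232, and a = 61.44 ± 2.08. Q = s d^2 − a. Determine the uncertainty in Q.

Let p = s·d^2 = 115.0. δp/p = √((1·δs/s)² + (2·δd/d)²) = √(0.00283 + 0.0306) = 0.183, so δp = 21.0.
Q = p − a: δQ = √(δp² + δa²) = √(442 + 4.33) = 21.1

21.1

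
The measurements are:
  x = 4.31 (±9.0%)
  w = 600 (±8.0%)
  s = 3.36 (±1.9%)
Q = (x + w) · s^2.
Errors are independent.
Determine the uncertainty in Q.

Let u = x + w = 604. δu = √(δx² + δw²) = √(0.150 + 2300) = 48.0, so δu/u = 0.0794.
Q is then a monomial in u, s:
δQ/Q = √((δu/u)² + (2·δs/s)²) = √(0.00631 + 0.00144) = 0.0881
Q = 6820, so δQ = 0.0881 × 6820 = 601.

601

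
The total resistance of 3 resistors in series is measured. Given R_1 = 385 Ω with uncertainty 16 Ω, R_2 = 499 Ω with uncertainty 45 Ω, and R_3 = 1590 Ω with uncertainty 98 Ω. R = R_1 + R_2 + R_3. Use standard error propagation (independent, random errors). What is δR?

Absolute uncertainties add in quadrature for a linear combination:
  (δR_1)² = 256;  (δR_2)² = 2020;  (δR_3)² = 9600
δR = √(11900) = 109 Ω

109 Ω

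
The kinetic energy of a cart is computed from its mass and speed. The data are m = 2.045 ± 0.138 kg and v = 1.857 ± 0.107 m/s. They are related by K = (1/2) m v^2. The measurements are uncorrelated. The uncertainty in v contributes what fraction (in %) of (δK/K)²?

74.5%

(δK/K)² = (1·δm/m)² + (2·δv/v)²
  m term: (1×0.0675)² = 0.00455
  v term: (2×0.0576)² = 0.0133
Total = 0.0178. Share from v = 0.0133/0.0178 = 0.745.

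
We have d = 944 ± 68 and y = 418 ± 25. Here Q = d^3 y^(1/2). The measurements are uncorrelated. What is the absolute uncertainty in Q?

Each factor contributes (exponent × relative error)² to (δQ/Q)²:
  (3·δd/d)² = (3×0.0720)² = 0.0467;  (½·δy/y)² = (0.5×0.0598)² = 0.000894
δQ/Q = √(0.0476) = 0.218
Q = 1.72e+10, so δQ = 0.218 × 1.72e+10 = 3.75e+09.

3.75e+09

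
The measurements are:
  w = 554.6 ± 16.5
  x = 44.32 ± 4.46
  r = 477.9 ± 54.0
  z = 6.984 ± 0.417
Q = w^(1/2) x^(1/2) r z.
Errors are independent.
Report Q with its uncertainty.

523300 ± 72300

For a monomial Q ∝ w^(1/2), x^(1/2), r, z, fractional errors add in quadrature:
  (½·δw/w)² = (0.5×0.0298)² = 0.000221;  (½·δx/x)² = (0.5×0.101)² = 0.00253;  (1·δr/r)² = (1×0.113)² = 0.0128;  (1·δz/z)² = (1×0.0597)² = 0.00357
δQ/Q = √(0.0191) = 0.138
Q = 523300, so δQ = 0.138 × 523300 = 72300.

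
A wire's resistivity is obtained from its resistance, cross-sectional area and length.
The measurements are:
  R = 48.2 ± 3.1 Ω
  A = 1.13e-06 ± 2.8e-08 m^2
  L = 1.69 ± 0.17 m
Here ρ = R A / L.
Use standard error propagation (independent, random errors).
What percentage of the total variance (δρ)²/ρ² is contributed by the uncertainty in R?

(δρ/ρ)² = (1·δR/R)² + (1·δA/A)² + (-1·δL/L)²
  R term: (1×0.0643)² = 0.00414
  A term: (1×0.0248)² = 0.000614
  L term: (-1×0.101)² = 0.0101
Total = 0.0149. Share from R = 0.00414/0.0149 = 0.278.

27.8%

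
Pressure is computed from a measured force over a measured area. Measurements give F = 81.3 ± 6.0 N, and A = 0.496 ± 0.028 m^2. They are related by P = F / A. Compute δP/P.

0.0929

Products/powers → add relative errors in quadrature, weighted by exponent:
  (1·δF/F)² = (1×0.0738)² = 0.00545;  (-1·δA/A)² = (-1×0.0565)² = 0.00319
δP/P = √(0.00863) = 0.0929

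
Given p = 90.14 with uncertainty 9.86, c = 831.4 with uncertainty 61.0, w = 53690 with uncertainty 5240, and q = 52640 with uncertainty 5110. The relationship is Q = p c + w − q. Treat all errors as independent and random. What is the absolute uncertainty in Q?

Let h = p·c = 74940. δh/h = √((1·δp/p)² + (1·δc/c)²) = √(0.0120 + 0.00538) = 0.132, so δh = 9870.
Q = h + w − q: δQ = √(δh² + δw² + δq²) = √(9.74e+07 + 2.75e+07 + 2.61e+07) = 12300

12300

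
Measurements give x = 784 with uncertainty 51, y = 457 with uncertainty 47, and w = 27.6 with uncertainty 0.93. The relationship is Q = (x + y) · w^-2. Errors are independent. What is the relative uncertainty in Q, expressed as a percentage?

Let u = x + y = 1240. δu = √(δx² + δy²) = √(2600 + 2210) = 69.4, so δu/u = 0.0559.
Q is then a monomial in u, w:
δQ/Q = √((δu/u)² + (-2·δw/w)²) = √(0.00312 + 0.00454) = 0.0875

8.75%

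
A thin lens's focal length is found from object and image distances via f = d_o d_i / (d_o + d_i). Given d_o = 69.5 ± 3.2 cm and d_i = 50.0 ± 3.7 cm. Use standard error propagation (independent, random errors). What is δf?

1.37 cm

∂f/∂d_o = (d_i/(d_o+d_i))² = 0.175;  ∂f/∂d_i = (d_o/(d_o+d_i))² = 0.338
δf = √((∂f/∂d_o · δd_o)² + (∂f/∂d_i · δd_i)²) = √(0.314 + 1.57) = 1.37 cm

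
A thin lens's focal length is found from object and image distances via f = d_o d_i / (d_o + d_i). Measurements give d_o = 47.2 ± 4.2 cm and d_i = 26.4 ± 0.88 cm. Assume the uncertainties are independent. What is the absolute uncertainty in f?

0.650 cm

∂f/∂d_o = (d_i/(d_o+d_i))² = 0.129;  ∂f/∂d_i = (d_o/(d_o+d_i))² = 0.411
δf = √((∂f/∂d_o · δd_o)² + (∂f/∂d_i · δd_i)²) = √(0.292 + 0.131) = 0.650 cm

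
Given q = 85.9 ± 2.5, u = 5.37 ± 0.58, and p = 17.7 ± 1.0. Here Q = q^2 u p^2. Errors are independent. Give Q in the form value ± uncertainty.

(1.24 ± 0.207) × 10^7

For a monomial Q ∝ q^2, u, p^2, fractional errors add in quadrature:
  (2·δq/q)² = (2×0.0291)² = 0.00339;  (1·δu/u)² = (1×0.108)² = 0.0117;  (2·δp/p)² = (2×0.0565)² = 0.0128
δQ/Q = √(0.0278) = 0.167
Q = 1.24e+07, so δQ = 0.167 × 1.24e+07 = 2.07e+06.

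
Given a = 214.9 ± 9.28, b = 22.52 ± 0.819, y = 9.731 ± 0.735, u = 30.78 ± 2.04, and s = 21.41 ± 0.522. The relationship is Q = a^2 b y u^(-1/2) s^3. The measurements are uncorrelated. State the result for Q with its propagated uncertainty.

Since Q is a product/quotient, work with relative uncertainties:
  (2·δa/a)² = (2×0.0432)² = 0.00746;  (1·δb/b)² = (1×0.0364)² = 0.00132;  (1·δy/y)² = (1×0.0755)² = 0.00571;  (−½·δu/u)² = (-0.5×0.0663)² = 0.00110;  (3·δs/s)² = (3×0.0244)² = 0.00535
δQ/Q = √(0.0209) = 0.145
Q = 1.79e+10, so δQ = 0.145 × 1.79e+10 = 2.59e+09.

(1.790 ± 0.259) × 10^10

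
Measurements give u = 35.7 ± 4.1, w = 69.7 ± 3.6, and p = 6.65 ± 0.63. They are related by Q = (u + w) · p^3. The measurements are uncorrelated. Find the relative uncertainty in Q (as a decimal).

0.289

Let h = u + w = 105. δh = √(δu² + δw²) = √(16.8 + 13.0) = 5.46, so δh/h = 0.0518.
Q is then a monomial in h, p:
δQ/Q = √((δh/h)² + (3·δp/p)²) = √(0.00268 + 0.0808) = 0.289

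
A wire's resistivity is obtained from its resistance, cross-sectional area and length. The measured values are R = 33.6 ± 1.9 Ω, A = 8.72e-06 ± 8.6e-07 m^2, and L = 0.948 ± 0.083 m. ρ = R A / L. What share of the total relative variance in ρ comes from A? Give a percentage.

(δρ/ρ)² = (1·δR/R)² + (1·δA/A)² + (-1·δL/L)²
  R term: (1×0.0565)² = 0.00320
  A term: (1×0.0986)² = 0.00973
  L term: (-1×0.0876)² = 0.00767
Total = 0.0206. Share from A = 0.00973/0.0206 = 0.472.

47.2%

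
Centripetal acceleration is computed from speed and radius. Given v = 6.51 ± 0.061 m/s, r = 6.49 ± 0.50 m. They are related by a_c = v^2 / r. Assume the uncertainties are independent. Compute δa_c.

0.518 m/s^2

Products/powers → add relative errors in quadrature, weighted by exponent:
  (2·δv/v)² = (2×0.00937)² = 0.000351;  (-1·δr/r)² = (-1×0.0770)² = 0.00594
δa_c/a_c = √(0.00629) = 0.0793
a_c = 6.53 m/s^2, so δa_c = 0.0793 × 6.53 = 0.518 m/s^2.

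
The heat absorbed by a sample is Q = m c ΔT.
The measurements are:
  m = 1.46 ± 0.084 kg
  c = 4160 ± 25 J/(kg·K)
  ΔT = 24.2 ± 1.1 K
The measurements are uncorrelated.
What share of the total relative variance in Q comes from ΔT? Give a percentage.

38.2%

(δQ/Q)² = (1·δm/m)² + (1·δc/c)² + (1·δΔT/ΔT)²
  m term: (1×0.0575)² = 0.00331
  c term: (1×0.00601)² = 3.61e-05
  ΔT term: (1×0.0455)² = 0.00207
Total = 0.00541. Share from ΔT = 0.00207/0.00541 = 0.382.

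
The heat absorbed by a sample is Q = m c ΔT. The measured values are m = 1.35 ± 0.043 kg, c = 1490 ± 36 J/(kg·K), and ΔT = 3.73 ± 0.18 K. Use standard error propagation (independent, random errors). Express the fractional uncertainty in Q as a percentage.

Since Q is a product/quotient, work with relative uncertainties:
  (1·δm/m)² = (1×0.0319)² = 0.00101;  (1·δc/c)² = (1×0.0242)² = 0.000584;  (1·δΔT/ΔT)² = (1×0.0483)² = 0.00233
δQ/Q = √(0.00393) = 0.0627

6.27%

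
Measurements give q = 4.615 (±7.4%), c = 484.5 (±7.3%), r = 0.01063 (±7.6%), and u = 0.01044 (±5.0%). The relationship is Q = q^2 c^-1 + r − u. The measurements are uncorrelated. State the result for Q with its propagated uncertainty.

Let p = q^2·c^-1 = 0.04396. δp/p = √((2·δq/q)² + (-1·δc/c)²) = √(0.0219 + 0.00533) = 0.165, so δp = 0.00725.
Q = p + r − u: δQ = √(δp² + δr² + δu²) = √(5.26e-05 + 6.53e-07 + 2.72e-07) = 0.00732
Q = 0.04415.

0.04415 ± 0.00732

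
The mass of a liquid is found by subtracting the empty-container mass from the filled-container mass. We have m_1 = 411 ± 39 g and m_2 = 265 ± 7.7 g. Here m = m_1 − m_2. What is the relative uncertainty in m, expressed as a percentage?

m is a linear combination, so absolute uncertainties add in quadrature:
  (δm_1)² = 1520;  (δm_2)² = 59.3
δm = √(1580) = 39.8 g
m = 146 g, so δm/m = 39.8/146 = 0.272.

27.2%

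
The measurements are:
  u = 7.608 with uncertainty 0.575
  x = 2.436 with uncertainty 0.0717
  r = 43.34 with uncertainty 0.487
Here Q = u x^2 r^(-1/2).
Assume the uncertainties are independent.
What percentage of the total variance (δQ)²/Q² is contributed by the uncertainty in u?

(δQ/Q)² = (1·δu/u)² + (2·δx/x)² + (−½·δr/r)²
  u term: (1×0.0756)² = 0.00571
  x term: (2×0.0294)² = 0.00347
  r term: (-0.5×0.0112)² = 3.16e-05
Total = 0.00921. Share from u = 0.00571/0.00921 = 0.620.

62.0%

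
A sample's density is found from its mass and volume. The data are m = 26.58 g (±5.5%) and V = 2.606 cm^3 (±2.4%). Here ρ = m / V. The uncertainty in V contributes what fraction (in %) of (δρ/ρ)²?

(δρ/ρ)² = (1·δm/m)² + (-1·δV/V)²
  m term: (1×0.0550)² = 0.00302
  V term: (-1×0.0240)² = 0.000576
Total = 0.00360. Share from V = 0.000576/0.00360 = 0.160.

16.0%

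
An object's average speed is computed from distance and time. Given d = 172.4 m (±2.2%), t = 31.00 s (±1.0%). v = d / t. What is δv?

0.134 m/s

Products/powers → add relative errors in quadrature, weighted by exponent:
  (1·δd/d)² = (1×0.0220)² = 0.000484;  (-1·δt/t)² = (-1×0.0100)² = 0.000100
δv/v = √(0.000584) = 0.0242
v = 5.561 m/s, so δv = 0.0242 × 5.561 = 0.134 m/s.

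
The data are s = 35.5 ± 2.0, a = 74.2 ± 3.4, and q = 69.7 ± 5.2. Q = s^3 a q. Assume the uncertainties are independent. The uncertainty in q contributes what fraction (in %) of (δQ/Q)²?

15.4%

(δQ/Q)² = (3·δs/s)² + (1·δa/a)² + (1·δq/q)²
  s term: (3×0.0563)² = 0.0286
  a term: (1×0.0458)² = 0.00210
  q term: (1×0.0746)² = 0.00557
Total = 0.0362. Share from q = 0.00557/0.0362 = 0.154.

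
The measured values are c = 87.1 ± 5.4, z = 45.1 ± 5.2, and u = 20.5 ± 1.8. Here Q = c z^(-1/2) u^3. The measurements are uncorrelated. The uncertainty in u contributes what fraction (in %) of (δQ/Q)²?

90.6%

(δQ/Q)² = (1·δc/c)² + (−½·δz/z)² + (3·δu/u)²
  c term: (1×0.0620)² = 0.00384
  z term: (-0.5×0.115)² = 0.00332
  u term: (3×0.0878)² = 0.0694
Total = 0.0766. Share from u = 0.0694/0.0766 = 0.906.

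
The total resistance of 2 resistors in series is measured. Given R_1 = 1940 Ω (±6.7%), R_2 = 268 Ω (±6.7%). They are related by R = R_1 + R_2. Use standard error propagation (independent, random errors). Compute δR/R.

0.0594

Sums and differences: (δR)² = Σ (cᵢ δxᵢ)².
  (δR_1)² = 16900;  (δR_2)² = 322
δR = √(17200) = 131 Ω
R = 2210 Ω, so δR/R = 131/2210 = 0.0594.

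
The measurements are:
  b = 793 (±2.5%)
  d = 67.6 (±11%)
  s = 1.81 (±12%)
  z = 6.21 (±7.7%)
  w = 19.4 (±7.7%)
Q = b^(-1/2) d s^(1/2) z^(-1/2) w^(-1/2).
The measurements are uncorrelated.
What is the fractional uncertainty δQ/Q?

Relative error in a monomial: (δQ/Q)² = Σ (nᵢ · δxᵢ/xᵢ)².
  (−½·δb/b)² = (-0.5×0.0250)² = 0.000156;  (1·δd/d)² = (1×0.110)² = 0.0121;  (½·δs/s)² = (0.5×0.120)² = 0.00360;  (−½·δz/z)² = (-0.5×0.0770)² = 0.00148;  (−½·δw/w)² = (-0.5×0.0770)² = 0.00148
δQ/Q = √(0.0188) = 0.137

0.137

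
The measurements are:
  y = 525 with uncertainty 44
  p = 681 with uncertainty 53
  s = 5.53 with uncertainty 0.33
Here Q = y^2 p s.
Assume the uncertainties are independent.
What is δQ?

Relative error in a monomial: (δQ/Q)² = Σ (nᵢ · δxᵢ/xᵢ)².
  (2·δy/y)² = (2×0.0838)² = 0.0281;  (1·δp/p)² = (1×0.0778)² = 0.00606;  (1·δs/s)² = (1×0.0597)² = 0.00356
δQ/Q = √(0.0377) = 0.194
Q = 1.04e+09, so δQ = 0.194 × 1.04e+09 = 2.02e+08.

2.02e+08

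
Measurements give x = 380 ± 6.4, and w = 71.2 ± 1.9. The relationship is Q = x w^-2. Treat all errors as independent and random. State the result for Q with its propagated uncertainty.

0.0750 ± 0.00420

Each factor contributes (exponent × relative error)² to (δQ/Q)²:
  (1·δx/x)² = (1×0.0168)² = 0.000284;  (-2·δw/w)² = (-2×0.0267)² = 0.00285
δQ/Q = √(0.00313) = 0.0560
Q = 0.0750, so δQ = 0.0560 × 0.0750 = 0.00420.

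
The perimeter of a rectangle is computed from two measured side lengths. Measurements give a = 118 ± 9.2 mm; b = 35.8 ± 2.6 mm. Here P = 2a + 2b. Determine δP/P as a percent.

P is a linear combination, so absolute uncertainties add in quadrature:
  (2·δa)² = 339;  (2·δb)² = 27.0
δP = √(366) = 19.1 mm
P = 308 mm, so δP/P = 19.1/308 = 0.0622.

6.22%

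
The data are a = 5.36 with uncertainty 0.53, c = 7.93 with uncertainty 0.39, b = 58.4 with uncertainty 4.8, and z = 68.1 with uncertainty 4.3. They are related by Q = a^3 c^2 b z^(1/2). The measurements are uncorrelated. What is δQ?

1.52e+06

Since Q is a product/quotient, work with relative uncertainties:
  (3·δa/a)² = (3×0.0989)² = 0.0880;  (2·δc/c)² = (2×0.0492)² = 0.00967;  (1·δb/b)² = (1×0.0822)² = 0.00676;  (½·δz/z)² = (0.5×0.0631)² = 0.000997
δQ/Q = √(0.105) = 0.325
Q = 4.67e+06, so δQ = 0.325 × 4.67e+06 = 1.52e+06.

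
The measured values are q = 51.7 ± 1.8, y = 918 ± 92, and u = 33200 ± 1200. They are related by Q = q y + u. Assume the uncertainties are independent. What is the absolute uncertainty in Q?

Let p = q·y = 47500. δp/p = √((1·δq/q)² + (1·δy/y)²) = √(0.00121 + 0.0100) = 0.106, so δp = 5040.
Q = p + u: δQ = √(δp² + δu²) = √(2.54e+07 + 1.44e+06) = 5180

5180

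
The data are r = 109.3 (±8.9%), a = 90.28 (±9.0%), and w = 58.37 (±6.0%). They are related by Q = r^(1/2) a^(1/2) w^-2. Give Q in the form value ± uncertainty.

Relative error in a monomial: (δQ/Q)² = Σ (nᵢ · δxᵢ/xᵢ)².
  (½·δr/r)² = (0.5×0.0890)² = 0.00198;  (½·δa/a)² = (0.5×0.0900)² = 0.00202;  (-2·δw/w)² = (-2×0.0600)² = 0.0144
δQ/Q = √(0.0184) = 0.136
Q = 0.02916, so δQ = 0.136 × 0.02916 = 0.00396.

0.02916 ± 0.00396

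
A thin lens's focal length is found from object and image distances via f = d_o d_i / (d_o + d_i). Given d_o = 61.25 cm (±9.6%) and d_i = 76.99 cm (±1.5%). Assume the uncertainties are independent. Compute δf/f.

∂f/∂d_o = (d_i/(d_o+d_i))² = 0.310;  ∂f/∂d_i = (d_o/(d_o+d_i))² = 0.196
δf = √((∂f/∂d_o · δd_o)² + (∂f/∂d_i · δd_i)²) = √(3.33 + 0.0514) = 1.84 cm
f = 34.11 cm, so δf/f = 1.84/34.11 = 0.0539.

0.0539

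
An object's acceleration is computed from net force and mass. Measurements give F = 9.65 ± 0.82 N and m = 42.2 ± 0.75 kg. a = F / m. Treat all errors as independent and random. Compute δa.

0.0199 m/s^2

Each factor contributes (exponent × relative error)² to (δa/a)²:
  (1·δF/F)² = (1×0.0850)² = 0.00722;  (-1·δm/m)² = (-1×0.0178)² = 0.000316
δa/a = √(0.00754) = 0.0868
a = 0.229 m/s^2, so δa = 0.0868 × 0.229 = 0.0199 m/s^2.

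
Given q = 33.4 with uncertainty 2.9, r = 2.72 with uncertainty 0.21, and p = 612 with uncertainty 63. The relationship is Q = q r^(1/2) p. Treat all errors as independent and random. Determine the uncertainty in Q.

Since Q is a product/quotient, work with relative uncertainties:
  (1·δq/q)² = (1×0.0868)² = 0.00754;  (½·δr/r)² = (0.5×0.0772)² = 0.00149;  (1·δp/p)² = (1×0.103)² = 0.0106
δQ/Q = √(0.0196) = 0.140
Q = 33700, so δQ = 0.140 × 33700 = 4720.

4720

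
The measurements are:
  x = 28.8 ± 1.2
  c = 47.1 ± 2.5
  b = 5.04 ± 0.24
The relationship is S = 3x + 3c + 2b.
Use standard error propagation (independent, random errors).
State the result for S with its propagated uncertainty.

Absolute uncertainties add in quadrature for a linear combination:
  (3·δx)² = 13.0;  (3·δc)² = 56.2;  (2·δb)² = 0.230
δS = √(69.4) = 8.33
S = 238.

238 ± 8.33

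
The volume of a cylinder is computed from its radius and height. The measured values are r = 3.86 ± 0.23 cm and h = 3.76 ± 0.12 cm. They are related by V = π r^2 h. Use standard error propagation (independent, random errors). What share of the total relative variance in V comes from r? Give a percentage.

93.3%

(δV/V)² = (2·δr/r)² + (1·δh/h)²
  r term: (2×0.0596)² = 0.0142
  h term: (1×0.0319)² = 0.00102
Total = 0.0152. Share from r = 0.0142/0.0152 = 0.933.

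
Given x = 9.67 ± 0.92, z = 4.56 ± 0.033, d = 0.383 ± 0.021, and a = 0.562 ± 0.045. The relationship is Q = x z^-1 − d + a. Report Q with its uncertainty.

Let p = x·z^-1 = 2.12. δp/p = √((1·δx/x)² + (-1·δz/z)²) = √(0.00905 + 5.24e-05) = 0.0954, so δp = 0.202.
Q = p − d + a: δQ = √(δp² + δd² + δa²) = √(0.0409 + 0.000441 + 0.00202) = 0.208
Q = 2.30.

2.30 ± 0.208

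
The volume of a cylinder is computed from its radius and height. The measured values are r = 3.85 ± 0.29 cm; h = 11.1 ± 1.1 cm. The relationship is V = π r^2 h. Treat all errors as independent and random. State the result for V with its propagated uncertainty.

517 ± 93.2 cm^3

V is a product of powers, so relative uncertainties combine in quadrature:
  (2·δr/r)² = (2×0.0753)² = 0.0227;  (1·δh/h)² = (1×0.0991)² = 0.00982
δV/V = √(0.0325) = 0.180
V = 517 cm^3, so δV = 0.180 × 517 = 93.2 cm^3.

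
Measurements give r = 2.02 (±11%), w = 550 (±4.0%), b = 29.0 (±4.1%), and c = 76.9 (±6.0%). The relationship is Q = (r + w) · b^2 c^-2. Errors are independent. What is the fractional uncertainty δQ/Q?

Let u = r + w = 552. δu = √(δr² + δw²) = √(0.0494 + 484) = 22.0, so δu/u = 0.0399.
Q is then a monomial in u, b, c:
δQ/Q = √((δu/u)² + (2·δb/b)² + (-2·δc/c)²) = √(0.00159 + 0.00672 + 0.0144) = 0.151

0.151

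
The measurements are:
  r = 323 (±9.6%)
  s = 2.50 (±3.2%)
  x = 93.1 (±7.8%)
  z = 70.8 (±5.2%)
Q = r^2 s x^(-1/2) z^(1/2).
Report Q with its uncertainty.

Since Q is a product/quotient, work with relative uncertainties:
  (2·δr/r)² = (2×0.0960)² = 0.0369;  (1·δs/s)² = (1×0.0320)² = 0.00102;  (−½·δx/x)² = (-0.5×0.0780)² = 0.00152;  (½·δz/z)² = (0.5×0.0520)² = 0.000676
δQ/Q = √(0.0401) = 0.200
Q = 2.27e+05, so δQ = 0.200 × 2.27e+05 = 45500.

(2.27 ± 0.455) × 10^5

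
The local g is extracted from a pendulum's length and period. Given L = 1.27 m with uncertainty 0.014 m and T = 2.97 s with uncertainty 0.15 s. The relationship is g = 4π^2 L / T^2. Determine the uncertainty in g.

0.578 m/s^2

Products/powers → add relative errors in quadrature, weighted by exponent:
  (1·δL/L)² = (1×0.0110)² = 0.000122;  (-2·δT/T)² = (-2×0.0505)² = 0.0102
δg/g = √(0.0103) = 0.102
g = 5.68 m/s^2, so δg = 0.102 × 5.68 = 0.578 m/s^2.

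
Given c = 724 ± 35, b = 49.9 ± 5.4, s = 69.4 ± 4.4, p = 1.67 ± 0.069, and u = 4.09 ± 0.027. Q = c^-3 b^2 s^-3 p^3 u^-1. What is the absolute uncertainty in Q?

7.73e-12

Since Q is a product/quotient, work with relative uncertainties:
  (-3·δc/c)² = (-3×0.0483)² = 0.0210;  (2·δb/b)² = (2×0.108)² = 0.0468;  (-3·δs/s)² = (-3×0.0634)² = 0.0362;  (3·δp/p)² = (3×0.0413)² = 0.0154;  (-1·δu/u)² = (-1×0.00660)² = 4.36e-05
δQ/Q = √(0.119) = 0.346
Q = 2.24e-11, so δQ = 0.346 × 2.24e-11 = 7.73e-12.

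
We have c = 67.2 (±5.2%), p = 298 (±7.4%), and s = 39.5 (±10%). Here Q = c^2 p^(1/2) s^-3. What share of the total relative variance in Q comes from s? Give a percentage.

88.1%

(δQ/Q)² = (2·δc/c)² + (½·δp/p)² + (-3·δs/s)²
  c term: (2×0.0520)² = 0.0108
  p term: (0.5×0.0740)² = 0.00137
  s term: (-3×0.100)² = 0.0900
Total = 0.102. Share from s = 0.0900/0.102 = 0.881.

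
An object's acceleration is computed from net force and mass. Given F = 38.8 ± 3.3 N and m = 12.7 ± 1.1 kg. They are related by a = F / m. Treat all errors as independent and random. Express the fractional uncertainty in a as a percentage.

Products/powers → add relative errors in quadrature, weighted by exponent:
  (1·δF/F)² = (1×0.0851)² = 0.00723;  (-1·δm/m)² = (-1×0.0866)² = 0.00750
δa/a = √(0.0147) = 0.121

12.1%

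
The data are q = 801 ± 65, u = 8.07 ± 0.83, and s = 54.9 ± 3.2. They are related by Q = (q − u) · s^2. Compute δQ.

3.41e+05

Let w = q − u = 793. δw = √(δq² + δu²) = √(4220 + 0.689) = 65.0, so δw/w = 0.0820.
Q is then a monomial in w, s:
δQ/Q = √((δw/w)² + (2·δs/s)²) = √(0.00672 + 0.0136) = 0.143
Q = 2.39e+06, so δQ = 0.143 × 2.39e+06 = 3.41e+05.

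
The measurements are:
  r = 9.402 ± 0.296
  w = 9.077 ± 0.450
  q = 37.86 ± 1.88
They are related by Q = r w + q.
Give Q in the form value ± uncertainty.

123.2 ± 5.35

Let p = r·w = 85.34. δp/p = √((1·δr/r)² + (1·δw/w)²) = √(0.000991 + 0.00246) = 0.0587, so δp = 5.01.
Q = p + q: δQ = √(δp² + δq²) = √(25.1 + 3.53) = 5.35
Q = 123.2.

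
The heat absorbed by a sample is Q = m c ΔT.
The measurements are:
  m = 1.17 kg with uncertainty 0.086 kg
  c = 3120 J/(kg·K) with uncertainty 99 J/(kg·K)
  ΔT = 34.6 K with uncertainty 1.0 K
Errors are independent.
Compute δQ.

10800 J

For a monomial Q ∝ m, c, ΔT, fractional errors add in quadrature:
  (1·δm/m)² = (1×0.0735)² = 0.00540;  (1·δc/c)² = (1×0.0317)² = 0.00101;  (1·δΔT/ΔT)² = (1×0.0289)² = 0.000835
δQ/Q = √(0.00725) = 0.0851
Q = 1.26e+05 J, so δQ = 0.0851 × 1.26e+05 = 10800 J.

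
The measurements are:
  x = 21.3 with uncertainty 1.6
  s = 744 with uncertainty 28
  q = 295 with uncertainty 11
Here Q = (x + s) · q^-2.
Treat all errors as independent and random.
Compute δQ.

0.000731

Let u = x + s = 765. δu = √(δx² + δs²) = √(2.56 + 784) = 28.0, so δu/u = 0.0366.
Q is then a monomial in u, q:
δQ/Q = √((δu/u)² + (-2·δq/q)²) = √(0.00134 + 0.00556) = 0.0831
Q = 0.00879, so δQ = 0.0831 × 0.00879 = 0.000731.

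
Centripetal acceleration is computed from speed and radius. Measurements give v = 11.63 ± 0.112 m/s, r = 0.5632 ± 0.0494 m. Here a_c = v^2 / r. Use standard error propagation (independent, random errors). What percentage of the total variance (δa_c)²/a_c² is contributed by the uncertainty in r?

(δa_c/a_c)² = (2·δv/v)² + (-1·δr/r)²
  v term: (2×0.00963)² = 0.000371
  r term: (-1×0.0877)² = 0.00769
Total = 0.00806. Share from r = 0.00769/0.00806 = 0.954.

95.4%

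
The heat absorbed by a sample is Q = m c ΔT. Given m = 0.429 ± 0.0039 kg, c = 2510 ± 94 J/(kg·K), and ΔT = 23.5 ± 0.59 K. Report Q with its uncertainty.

Since Q is a product/quotient, work with relative uncertainties:
  (1·δm/m)² = (1×0.00909)² = 8.26e-05;  (1·δc/c)² = (1×0.0375)² = 0.00140;  (1·δΔT/ΔT)² = (1×0.0251)² = 0.000630
δQ/Q = √(0.00212) = 0.0460
Q = 25300 J, so δQ = 0.0460 × 25300 = 1160 J.

25300 ± 1160 J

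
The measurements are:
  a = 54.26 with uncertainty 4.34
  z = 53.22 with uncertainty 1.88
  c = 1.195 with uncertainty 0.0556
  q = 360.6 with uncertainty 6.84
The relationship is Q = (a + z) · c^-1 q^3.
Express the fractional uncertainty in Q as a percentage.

8.57%

Let u = a + z = 107.5. δu = √(δa² + δz²) = √(18.8 + 3.53) = 4.73, so δu/u = 0.0440.
Q is then a monomial in u, c, q:
δQ/Q = √((δu/u)² + (-1·δc/c)² + (3·δq/q)²) = √(0.00194 + 0.00216 + 0.00324) = 0.0857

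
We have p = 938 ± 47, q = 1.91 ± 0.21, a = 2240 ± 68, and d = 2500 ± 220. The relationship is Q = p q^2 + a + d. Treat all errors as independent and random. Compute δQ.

805

Let w = p·q^2 = 3420. δw/w = √((1·δp/p)² + (2·δq/q)²) = √(0.00251 + 0.0484) = 0.226, so δw = 772.
Q = w + a + d: δQ = √(δw² + δa² + δd²) = √(5.96e+05 + 4620 + 48400) = 805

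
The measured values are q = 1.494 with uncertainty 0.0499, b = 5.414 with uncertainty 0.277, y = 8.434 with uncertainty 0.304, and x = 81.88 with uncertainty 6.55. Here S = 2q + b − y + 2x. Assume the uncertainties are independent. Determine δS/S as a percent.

Sums and differences: (δS)² = Σ (cᵢ δxᵢ)².
  (2·δq)² = 0.00996;  (δb)² = 0.0767;  (δy)² = 0.0924;  (2·δx)² = 172
δS = √(172) = 13.1
S = 163.7, so δS/S = 13.1/163.7 = 0.0801.

8.01%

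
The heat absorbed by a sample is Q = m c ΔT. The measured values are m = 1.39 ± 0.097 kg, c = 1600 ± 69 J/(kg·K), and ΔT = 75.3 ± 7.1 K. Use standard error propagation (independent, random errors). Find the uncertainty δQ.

20900 J

Each factor contributes (exponent × relative error)² to (δQ/Q)²:
  (1·δm/m)² = (1×0.0698)² = 0.00487;  (1·δc/c)² = (1×0.0431)² = 0.00186;  (1·δΔT/ΔT)² = (1×0.0943)² = 0.00889
δQ/Q = √(0.0156) = 0.125
Q = 1.67e+05 J, so δQ = 0.125 × 1.67e+05 = 20900 J.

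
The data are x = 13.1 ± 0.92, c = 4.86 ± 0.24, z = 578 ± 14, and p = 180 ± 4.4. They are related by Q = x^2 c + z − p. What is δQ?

Let w = x^2·c = 834. δw/w = √((2·δx/x)² + (1·δc/c)²) = √(0.0197 + 0.00244) = 0.149, so δw = 124.
Q = w + z − p: δQ = √(δw² + δz² + δp²) = √(15400 + 196 + 19.4) = 125

125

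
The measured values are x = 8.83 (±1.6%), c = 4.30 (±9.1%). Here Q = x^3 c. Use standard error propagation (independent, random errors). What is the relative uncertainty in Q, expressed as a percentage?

Each factor contributes (exponent × relative error)² to (δQ/Q)²:
  (3·δx/x)² = (3×0.0160)² = 0.00230;  (1·δc/c)² = (1×0.0910)² = 0.00828
δQ/Q = √(0.0106) = 0.103

10.3%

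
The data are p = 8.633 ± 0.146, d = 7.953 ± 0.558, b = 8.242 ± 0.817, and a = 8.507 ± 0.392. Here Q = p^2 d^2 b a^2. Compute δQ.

5.56e+05

Relative error in a monomial: (δQ/Q)² = Σ (nᵢ · δxᵢ/xᵢ)².
  (2·δp/p)² = (2×0.0169)² = 0.00114;  (2·δd/d)² = (2×0.0702)² = 0.0197;  (1·δb/b)² = (1×0.0991)² = 0.00983;  (2·δa/a)² = (2×0.0461)² = 0.00849
δQ/Q = √(0.0392) = 0.198
Q = 2.812e+06, so δQ = 0.198 × 2.812e+06 = 5.56e+05.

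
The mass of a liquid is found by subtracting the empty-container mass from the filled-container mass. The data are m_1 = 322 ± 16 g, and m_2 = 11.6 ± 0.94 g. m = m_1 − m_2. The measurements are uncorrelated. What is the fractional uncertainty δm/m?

For a sum/difference, combine absolute errors in quadrature:
  (δm_1)² = 256;  (δm_2)² = 0.884
δm = √(257) = 16.0 g
m = 310 g, so δm/m = 16.0/310 = 0.0516.

0.0516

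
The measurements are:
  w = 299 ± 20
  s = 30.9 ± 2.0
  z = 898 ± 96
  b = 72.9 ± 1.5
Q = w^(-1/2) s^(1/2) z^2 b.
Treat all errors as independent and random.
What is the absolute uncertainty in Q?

4.15e+06

Products/powers → add relative errors in quadrature, weighted by exponent:
  (−½·δw/w)² = (-0.5×0.0669)² = 0.00112;  (½·δs/s)² = (0.5×0.0647)² = 0.00105;  (2·δz/z)² = (2×0.107)² = 0.0457;  (1·δb/b)² = (1×0.0206)² = 0.000423
δQ/Q = √(0.0483) = 0.220
Q = 1.89e+07, so δQ = 0.220 × 1.89e+07 = 4.15e+06.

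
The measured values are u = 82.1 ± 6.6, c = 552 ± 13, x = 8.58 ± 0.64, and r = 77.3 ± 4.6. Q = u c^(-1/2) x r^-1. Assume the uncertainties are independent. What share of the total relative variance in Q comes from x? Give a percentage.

35.4%

(δQ/Q)² = (1·δu/u)² + (−½·δc/c)² + (1·δx/x)² + (-1·δr/r)²
  u term: (1×0.0804)² = 0.00646
  c term: (-0.5×0.0236)² = 0.000139
  x term: (1×0.0746)² = 0.00556
  r term: (-1×0.0595)² = 0.00354
Total = 0.0157. Share from x = 0.00556/0.0157 = 0.354.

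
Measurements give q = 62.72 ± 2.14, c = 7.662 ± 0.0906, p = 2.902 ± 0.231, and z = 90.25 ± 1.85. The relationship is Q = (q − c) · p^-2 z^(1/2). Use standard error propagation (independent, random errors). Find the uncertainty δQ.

Let u = q − c = 55.06. δu = √(δq² + δc²) = √(4.58 + 0.00821) = 2.14, so δu/u = 0.0389.
Q is then a monomial in u, p, z:
δQ/Q = √((δu/u)² + (-2·δp/p)² + (½·δz/z)²) = √(0.00151 + 0.0253 + 0.000105) = 0.164
Q = 62.11, so δQ = 0.164 × 62.11 = 10.2.

10.2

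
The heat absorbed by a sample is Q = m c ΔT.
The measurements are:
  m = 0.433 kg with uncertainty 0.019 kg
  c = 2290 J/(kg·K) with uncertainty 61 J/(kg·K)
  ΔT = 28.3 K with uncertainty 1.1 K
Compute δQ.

Products/powers → add relative errors in quadrature, weighted by exponent:
  (1·δm/m)² = (1×0.0439)² = 0.00193;  (1·δc/c)² = (1×0.0266)² = 0.000710;  (1·δΔT/ΔT)² = (1×0.0389)² = 0.00151
δQ/Q = √(0.00415) = 0.0644
Q = 28100 J, so δQ = 0.0644 × 28100 = 1810 J.

1810 J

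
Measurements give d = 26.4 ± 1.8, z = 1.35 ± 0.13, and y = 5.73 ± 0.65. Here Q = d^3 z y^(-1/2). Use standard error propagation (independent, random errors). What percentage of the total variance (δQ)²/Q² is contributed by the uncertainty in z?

17.1%

(δQ/Q)² = (3·δd/d)² + (1·δz/z)² + (−½·δy/y)²
  d term: (3×0.0682)² = 0.0418
  z term: (1×0.0963)² = 0.00927
  y term: (-0.5×0.113)² = 0.00322
Total = 0.0543. Share from z = 0.00927/0.0543 = 0.171.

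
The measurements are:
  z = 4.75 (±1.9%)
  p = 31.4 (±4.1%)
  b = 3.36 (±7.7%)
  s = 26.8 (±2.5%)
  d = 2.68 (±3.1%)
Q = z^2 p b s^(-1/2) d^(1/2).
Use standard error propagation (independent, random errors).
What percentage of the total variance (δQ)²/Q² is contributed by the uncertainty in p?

(δQ/Q)² = (2·δz/z)² + (1·δp/p)² + (1·δb/b)² + (−½·δs/s)² + (½·δd/d)²
  z term: (2×0.0190)² = 0.00144
  p term: (1×0.0410)² = 0.00168
  b term: (1×0.0770)² = 0.00593
  s term: (-0.5×0.0250)² = 0.000156
  d term: (0.5×0.0310)² = 0.000240
Total = 0.00945. Share from p = 0.00168/0.00945 = 0.178.

17.8%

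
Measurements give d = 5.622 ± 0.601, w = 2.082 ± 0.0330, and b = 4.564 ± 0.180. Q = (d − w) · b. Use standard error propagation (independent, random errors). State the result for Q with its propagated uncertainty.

Let u = d − w = 3.540. δu = √(δd² + δw²) = √(0.361 + 0.00109) = 0.602, so δu/u = 0.170.
Q is then a monomial in u, b:
δQ/Q = √((δu/u)² + (1·δb/b)²) = √(0.0289 + 0.00156) = 0.175
Q = 16.16, so δQ = 0.175 × 16.16 = 2.82.

16.16 ± 2.82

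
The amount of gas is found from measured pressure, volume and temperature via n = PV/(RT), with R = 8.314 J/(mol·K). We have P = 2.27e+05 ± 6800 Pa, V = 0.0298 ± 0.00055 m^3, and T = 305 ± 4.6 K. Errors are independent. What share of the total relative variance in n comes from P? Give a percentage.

61.2%

(δn/n)² = (1·δP/P)² + (1·δV/V)² + (-1·δT/T)²
  P term: (1×0.0300)² = 0.000897
  V term: (1×0.0185)² = 0.000341
  T term: (-1×0.0151)² = 0.000227
Total = 0.00147. Share from P = 0.000897/0.00147 = 0.612.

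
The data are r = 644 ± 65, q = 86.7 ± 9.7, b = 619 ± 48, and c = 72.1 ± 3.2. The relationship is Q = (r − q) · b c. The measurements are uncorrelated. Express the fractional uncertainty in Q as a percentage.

14.8%

Let u = r − q = 557. δu = √(δr² + δq²) = √(4220 + 94.1) = 65.7, so δu/u = 0.118.
Q is then a monomial in u, b, c:
δQ/Q = √((δu/u)² + (1·δb/b)² + (1·δc/c)²) = √(0.0139 + 0.00601 + 0.00197) = 0.148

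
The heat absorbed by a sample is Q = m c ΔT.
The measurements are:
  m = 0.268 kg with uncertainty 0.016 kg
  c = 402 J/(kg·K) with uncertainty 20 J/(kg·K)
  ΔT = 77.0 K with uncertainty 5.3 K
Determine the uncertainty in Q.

For a monomial Q ∝ m, c, ΔT, fractional errors add in quadrature:
  (1·δm/m)² = (1×0.0597)² = 0.00356;  (1·δc/c)² = (1×0.0498)² = 0.00248;  (1·δΔT/ΔT)² = (1×0.0688)² = 0.00474
δQ/Q = √(0.0108) = 0.104
Q = 8300 J, so δQ = 0.104 × 8300 = 861 J.

861 J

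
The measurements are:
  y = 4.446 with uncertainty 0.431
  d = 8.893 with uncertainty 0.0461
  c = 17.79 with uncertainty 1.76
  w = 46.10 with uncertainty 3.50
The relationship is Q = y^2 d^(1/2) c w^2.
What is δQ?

5.91e+05

Q is a product of powers, so relative uncertainties combine in quadrature:
  (2·δy/y)² = (2×0.0969)² = 0.0376;  (½·δd/d)² = (0.5×0.00518)² = 6.72e-06;  (1·δc/c)² = (1×0.0989)² = 0.00979;  (2·δw/w)² = (2×0.0759)² = 0.0231
δQ/Q = √(0.0704) = 0.265
Q = 2.229e+06, so δQ = 0.265 × 2.229e+06 = 5.91e+05.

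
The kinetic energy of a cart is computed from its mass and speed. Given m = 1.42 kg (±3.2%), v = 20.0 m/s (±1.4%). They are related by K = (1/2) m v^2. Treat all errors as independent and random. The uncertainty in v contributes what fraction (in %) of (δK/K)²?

(δK/K)² = (1·δm/m)² + (2·δv/v)²
  m term: (1×0.0320)² = 0.00102
  v term: (2×0.0140)² = 0.000784
Total = 0.00181. Share from v = 0.000784/0.00181 = 0.434.

43.4%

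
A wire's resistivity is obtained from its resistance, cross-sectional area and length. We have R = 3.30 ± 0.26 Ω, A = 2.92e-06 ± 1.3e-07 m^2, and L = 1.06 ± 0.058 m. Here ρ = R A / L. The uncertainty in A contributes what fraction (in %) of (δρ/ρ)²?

(δρ/ρ)² = (1·δR/R)² + (1·δA/A)² + (-1·δL/L)²
  R term: (1×0.0788)² = 0.00621
  A term: (1×0.0445)² = 0.00198
  L term: (-1×0.0547)² = 0.00299
Total = 0.0112. Share from A = 0.00198/0.0112 = 0.177.

17.7%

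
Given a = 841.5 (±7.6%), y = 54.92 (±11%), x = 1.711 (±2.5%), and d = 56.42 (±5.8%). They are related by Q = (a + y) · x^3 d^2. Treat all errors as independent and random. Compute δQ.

Let u = a + y = 896.4. δu = √(δa² + δy²) = √(4090 + 36.5) = 64.2, so δu/u = 0.0717.
Q is then a monomial in u, x, d:
δQ/Q = √((δu/u)² + (3·δx/x)² + (2·δd/d)²) = √(0.00514 + 0.00563 + 0.0135) = 0.156
Q = 1.429e+07, so δQ = 0.156 × 1.429e+07 = 2.22e+06.

2.22e+06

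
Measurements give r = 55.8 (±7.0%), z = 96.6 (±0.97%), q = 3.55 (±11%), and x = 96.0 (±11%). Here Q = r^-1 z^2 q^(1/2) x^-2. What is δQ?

0.00814

Relative error in a monomial: (δQ/Q)² = Σ (nᵢ · δxᵢ/xᵢ)².
  (-1·δr/r)² = (-1×0.0700)² = 0.00490;  (2·δz/z)² = (2×0.00970)² = 0.000376;  (½·δq/q)² = (0.5×0.110)² = 0.00302;  (-2·δx/x)² = (-2×0.110)² = 0.0484
δQ/Q = √(0.0567) = 0.238
Q = 0.0342, so δQ = 0.238 × 0.0342 = 0.00814.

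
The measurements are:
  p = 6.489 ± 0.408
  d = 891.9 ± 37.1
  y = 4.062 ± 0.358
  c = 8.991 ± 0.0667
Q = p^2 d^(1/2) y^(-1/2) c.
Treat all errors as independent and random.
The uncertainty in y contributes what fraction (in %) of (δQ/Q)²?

(δQ/Q)² = (2·δp/p)² + (½·δd/d)² + (−½·δy/y)² + (1·δc/c)²
  p term: (2×0.0629)² = 0.0158
  d term: (0.5×0.0416)² = 0.000433
  y term: (-0.5×0.0881)² = 0.00194
  c term: (1×0.00742)² = 5.5e-05
Total = 0.0182. Share from y = 0.00194/0.0182 = 0.106.

10.6%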